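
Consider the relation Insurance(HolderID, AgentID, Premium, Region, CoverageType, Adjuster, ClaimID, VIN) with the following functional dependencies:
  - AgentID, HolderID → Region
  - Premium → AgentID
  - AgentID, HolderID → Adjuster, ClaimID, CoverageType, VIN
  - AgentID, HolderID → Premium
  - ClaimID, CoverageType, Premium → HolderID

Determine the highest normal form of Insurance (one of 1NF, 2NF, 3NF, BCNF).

3NF

Candidate keys: {AgentID, HolderID}, {ClaimID, CoverageType, Premium}, {HolderID, Premium}. Prime attributes: {AgentID, ClaimID, CoverageType, HolderID, Premium}.
Premium → AgentID: {Premium}⁺ = {AgentID, Premium}, which is not all of the attributes, so the left side is not a superkey — BCNF is violated.
Its right-hand attributes {AgentID} are all prime, as are those of every other non-superkey FD — the relation is in 3NF.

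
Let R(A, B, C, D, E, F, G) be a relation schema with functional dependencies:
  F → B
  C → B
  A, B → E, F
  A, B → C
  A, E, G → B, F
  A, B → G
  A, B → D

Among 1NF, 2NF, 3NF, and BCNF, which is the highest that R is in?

3NF

Candidate keys: {A, B}, {A, C}, {A, E, G}, {A, F}. Prime attributes: {A, B, C, E, F, G}.
F → B breaks BCNF: {F}⁺ = {B, F}, so {F} is not a superkey.
But every attribute on its right side ({B}) is prime, and the same holds for every other non-superkey FD, so 3NF still holds.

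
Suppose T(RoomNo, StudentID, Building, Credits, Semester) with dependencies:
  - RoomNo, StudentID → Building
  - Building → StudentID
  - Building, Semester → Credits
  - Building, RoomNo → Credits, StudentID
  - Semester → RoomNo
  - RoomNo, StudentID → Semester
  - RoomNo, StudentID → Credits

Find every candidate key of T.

{Building, RoomNo}⁺ = {Building, Credits, RoomNo, Semester, StudentID} — all of the relation — so {Building, RoomNo} is a candidate key.
{Building, Semester}⁺ = {Building, Credits, RoomNo, Semester, StudentID} — all of the relation — so {Building, Semester} is a candidate key.
{RoomNo, StudentID}⁺ = {Building, Credits, RoomNo, Semester, StudentID} — all of the relation — so {RoomNo, StudentID} is a candidate key.
{Semester, StudentID}⁺ = {Building, Credits, RoomNo, Semester, StudentID} — all of the relation — so {Semester, StudentID} is a candidate key.
No proper subset of any of these is a key, and no other minimal superkey exists.

{Building, RoomNo}, {Building, Semester}, {RoomNo, StudentID}, {Semester, StudentID}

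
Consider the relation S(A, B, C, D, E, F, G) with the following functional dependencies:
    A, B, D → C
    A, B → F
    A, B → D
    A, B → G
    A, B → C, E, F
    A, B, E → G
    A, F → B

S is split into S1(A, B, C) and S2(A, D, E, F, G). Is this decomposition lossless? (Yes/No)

No

Common attributes: {A}; their closure is {A}.
Neither S1 nor S2 is contained in that closure, so the decomposition is lossy.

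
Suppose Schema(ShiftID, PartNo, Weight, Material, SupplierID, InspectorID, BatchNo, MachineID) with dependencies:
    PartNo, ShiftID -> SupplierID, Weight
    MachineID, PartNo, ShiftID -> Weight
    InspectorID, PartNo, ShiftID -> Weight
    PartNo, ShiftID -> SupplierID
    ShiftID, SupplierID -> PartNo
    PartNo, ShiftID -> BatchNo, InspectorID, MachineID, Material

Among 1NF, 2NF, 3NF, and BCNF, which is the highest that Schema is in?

BCNF

Candidate keys: {PartNo, ShiftID}, {ShiftID, SupplierID}. Prime attributes: {PartNo, ShiftID, SupplierID}.
Every FD has a superkey on the left, so the relation is in BCNF.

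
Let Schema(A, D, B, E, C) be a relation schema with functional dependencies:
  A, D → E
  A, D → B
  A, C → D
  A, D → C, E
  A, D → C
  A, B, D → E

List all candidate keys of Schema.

No FD produces {A}, so it must be in every candidate key.
{A, C}⁺ = {A, B, C, D, E} — all of the relation — so {A, C} is a candidate key.
{A, D}⁺ = {A, B, C, D, E} — all of the relation — so {A, D} is a candidate key.
These are minimal and exhaustive — every other superkey contains one of them.

{A, C}, {A, D}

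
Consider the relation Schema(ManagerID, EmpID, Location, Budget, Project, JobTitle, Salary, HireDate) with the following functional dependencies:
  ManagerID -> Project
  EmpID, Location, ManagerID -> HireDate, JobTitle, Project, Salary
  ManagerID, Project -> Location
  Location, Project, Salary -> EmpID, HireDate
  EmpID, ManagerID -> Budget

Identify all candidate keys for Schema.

{EmpID, ManagerID}, {ManagerID, Salary}

No FD produces {ManagerID}, so it must be in every candidate key.
{EmpID, ManagerID} is a candidate key since {EmpID, ManagerID}⁺ = {Budget, EmpID, HireDate, JobTitle, Location, ManagerID, Project, Salary} covers every attribute.
{ManagerID, Salary} is a candidate key since {ManagerID, Salary}⁺ = {Budget, EmpID, HireDate, JobTitle, Location, ManagerID, Project, Salary} covers every attribute.
No proper subset of any of these is a key, and no other minimal superkey exists.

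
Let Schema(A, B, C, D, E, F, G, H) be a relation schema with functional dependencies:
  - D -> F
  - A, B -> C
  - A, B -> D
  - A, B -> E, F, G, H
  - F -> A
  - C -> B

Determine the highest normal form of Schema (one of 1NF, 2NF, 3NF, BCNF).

3NF

Candidate keys: {A, B}, {A, C}, {B, D}, {B, F}, {C, D}, {C, F}. Prime attributes: {A, B, C, D, F}.
For D -> F we have {D}⁺ = {A, D, F}; {D} is not a superkey, so BCNF fails.
But every attribute on its right side ({F}) is prime, and the same holds for every other non-superkey FD, so 3NF still holds.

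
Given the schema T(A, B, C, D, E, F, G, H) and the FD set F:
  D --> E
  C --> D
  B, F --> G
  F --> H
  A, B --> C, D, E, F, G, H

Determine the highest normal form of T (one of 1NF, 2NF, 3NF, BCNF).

Candidate key: {A, B}. Prime attributes: {A, B}.
For D --> E we have {D}⁺ = {D, E}; {D} is not a superkey, so BCNF fails.
Because {E} is non-prime and the left side of D --> E is not a superkey, the relation is not in 3NF.
Checking every proper subset of each key, none determines a non-prime attribute — 2NF is satisfied.

2NF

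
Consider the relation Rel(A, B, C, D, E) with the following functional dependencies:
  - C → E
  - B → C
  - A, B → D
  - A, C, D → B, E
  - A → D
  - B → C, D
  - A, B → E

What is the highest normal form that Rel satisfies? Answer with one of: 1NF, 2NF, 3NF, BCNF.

1NF

Candidate keys: {A, B}, {A, C}. Prime attributes: {A, B, C}.
C → E breaks BCNF: {C}⁺ = {C, E}, so {C} is not a superkey.
C → E determines the non-prime attribute {E} from a non-superkey — 3NF is violated.
Since {A} ⊂ {A, B} and {A}⁺ ⊇ {D} with {D} non-prime, there is a partial dependency; 2NF fails.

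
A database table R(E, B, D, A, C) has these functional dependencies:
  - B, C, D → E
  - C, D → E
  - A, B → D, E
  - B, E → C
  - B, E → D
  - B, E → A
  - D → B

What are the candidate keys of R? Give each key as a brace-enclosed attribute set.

{A, B}⁺ = {A, B, C, D, E} — all of the relation — so {A, B} is a candidate key.
{A, D}⁺ = {A, B, C, D, E} — all of the relation — so {A, D} is a candidate key.
{B, E}⁺ = {A, B, C, D, E} — all of the relation — so {B, E} is a candidate key.
{C, D}⁺ = {A, B, C, D, E} — all of the relation — so {C, D} is a candidate key.
{D, E}⁺ = {A, B, C, D, E} — all of the relation — so {D, E} is a candidate key.
No proper subset of any of these is a key, and no other minimal superkey exists.

{A, B}, {A, D}, {B, E}, {C, D}, {D, E}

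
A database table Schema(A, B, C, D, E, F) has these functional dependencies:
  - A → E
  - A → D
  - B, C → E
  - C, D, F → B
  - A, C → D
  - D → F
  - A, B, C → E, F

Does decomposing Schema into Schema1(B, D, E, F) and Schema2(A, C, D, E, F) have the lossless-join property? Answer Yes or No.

No

Common attributes: {D, E, F}; their closure is {D, E, F}.
Schema1 ⊄ {D, E, F} and Schema2 ⊄ {D, E, F}, so the split is lossy.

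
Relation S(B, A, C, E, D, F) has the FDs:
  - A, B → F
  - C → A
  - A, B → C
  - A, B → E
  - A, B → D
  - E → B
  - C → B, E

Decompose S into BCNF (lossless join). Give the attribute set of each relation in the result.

{A, C, D, E, F}; {B, E}

Candidate keys of the original relation: {A, B}, {A, E}, {C}.
In {A, B, C, D, E, F}, {E} is not a superkey ({E}⁺ restricted to this set is {B, E}), so split on E → B into {B, E} and {A, C, D, E, F}.
{B, E}: every determinant is a superkey — BCNF.
{A, C, D, E, F}: every determinant is a superkey — BCNF.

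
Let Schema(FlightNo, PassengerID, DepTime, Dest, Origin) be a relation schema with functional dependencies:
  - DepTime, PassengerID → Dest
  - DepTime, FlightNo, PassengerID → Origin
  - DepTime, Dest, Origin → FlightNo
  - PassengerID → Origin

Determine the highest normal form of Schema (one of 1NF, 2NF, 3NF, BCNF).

Candidate key: {DepTime, PassengerID}. Prime attributes: {DepTime, PassengerID}.
For DepTime, Dest, Origin → FlightNo we have {DepTime, Dest, Origin}⁺ = {DepTime, Dest, FlightNo, Origin}; {DepTime, Dest, Origin} is not a superkey, so BCNF fails.
DepTime, Dest, Origin → FlightNo has non-prime {FlightNo} on the right and a non-superkey on the left, so 3NF fails.
Since {PassengerID} ⊂ {DepTime, PassengerID} and {PassengerID}⁺ ⊇ {Origin} with {Origin} non-prime, there is a partial dependency; 2NF fails.

1NF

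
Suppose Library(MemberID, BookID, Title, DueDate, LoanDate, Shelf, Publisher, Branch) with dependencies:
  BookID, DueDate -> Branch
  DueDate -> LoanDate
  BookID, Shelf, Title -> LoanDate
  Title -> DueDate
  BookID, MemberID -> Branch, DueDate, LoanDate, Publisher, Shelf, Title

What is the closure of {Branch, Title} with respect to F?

Start with {Branch, Title}.
Title -> DueDate applies; add {DueDate} → now {Branch, DueDate, Title}.
DueDate -> LoanDate applies; add {LoanDate} → now {Branch, DueDate, LoanDate, Title}.
No further FD applies.

{Branch, DueDate, LoanDate, Title}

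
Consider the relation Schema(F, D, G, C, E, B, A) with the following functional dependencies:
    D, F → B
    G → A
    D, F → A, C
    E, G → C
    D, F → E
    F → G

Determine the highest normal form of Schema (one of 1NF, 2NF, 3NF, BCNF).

Candidate key: {D, F}. Prime attributes: {D, F}.
For G → A we have {G}⁺ = {A, G}; {G} is not a superkey, so BCNF fails.
G → A has non-prime {A} on the right and a non-superkey on the left, so 3NF fails.
Since {F} ⊂ {D, F} and {F}⁺ ⊇ {A, G} with {A, G} non-prime, there is a partial dependency; 2NF fails.

1NF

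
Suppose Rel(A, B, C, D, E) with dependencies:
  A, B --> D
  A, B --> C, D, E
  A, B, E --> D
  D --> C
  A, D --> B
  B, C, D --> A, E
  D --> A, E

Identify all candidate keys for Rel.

Closure of {D} is {A, B, C, D, E}, the whole schema; {D} is a candidate key.
Closure of {A, B} is {A, B, C, D, E}, the whole schema; {A, B} is a candidate key.
Any other superkey properly contains one of these, so there are no further candidate keys.

{A, B}, {D}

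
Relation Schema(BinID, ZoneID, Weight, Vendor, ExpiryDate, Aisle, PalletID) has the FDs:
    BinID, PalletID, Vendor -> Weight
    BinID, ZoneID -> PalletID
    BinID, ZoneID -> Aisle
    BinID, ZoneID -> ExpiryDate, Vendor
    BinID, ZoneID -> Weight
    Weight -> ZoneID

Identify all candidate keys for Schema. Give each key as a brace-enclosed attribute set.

{BinID} never appears on the right of any FD, so every key must include it.
{BinID, Weight}⁺ = {Aisle, BinID, ExpiryDate, PalletID, Vendor, Weight, ZoneID}, which is every attribute, so {BinID, Weight} is a candidate key.
{BinID, ZoneID}⁺ = {Aisle, BinID, ExpiryDate, PalletID, Vendor, Weight, ZoneID}, which is every attribute, so {BinID, ZoneID} is a candidate key.
{BinID, PalletID, Vendor}⁺ = {Aisle, BinID, ExpiryDate, PalletID, Vendor, Weight, ZoneID}, which is every attribute, so {BinID, PalletID, Vendor} is a candidate key.
No proper subset of any of these is a key, and no other minimal superkey exists.

{BinID, PalletID, Vendor}, {BinID, Weight}, {BinID, ZoneID}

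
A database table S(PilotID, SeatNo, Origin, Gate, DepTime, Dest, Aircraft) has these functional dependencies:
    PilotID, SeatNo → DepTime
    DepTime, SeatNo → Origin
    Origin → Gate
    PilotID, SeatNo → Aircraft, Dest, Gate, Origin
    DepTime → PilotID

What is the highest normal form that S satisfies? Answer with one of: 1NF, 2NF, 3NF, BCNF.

2NF

Candidate keys: {DepTime, SeatNo}, {PilotID, SeatNo}. Prime attributes: {DepTime, PilotID, SeatNo}.
Origin → Gate breaks BCNF: {Origin}⁺ = {Gate, Origin}, so {Origin} is not a superkey.
Because {Gate} is non-prime and the left side of Origin → Gate is not a superkey, the relation is not in 3NF.
Checking every proper subset of each key, none determines a non-prime attribute — 2NF is satisfied.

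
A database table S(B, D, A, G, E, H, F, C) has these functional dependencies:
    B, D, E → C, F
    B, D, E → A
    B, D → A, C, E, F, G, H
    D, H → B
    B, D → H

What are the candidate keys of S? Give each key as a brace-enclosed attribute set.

{D} never appears on the right of any FD, so every key must include it.
Closure of {B, D} is {A, B, C, D, E, F, G, H}, the whole schema; {B, D} is a candidate key.
Closure of {D, H} is {A, B, C, D, E, F, G, H}, the whole schema; {D, H} is a candidate key.
No proper subset of any of these is a key, and no other minimal superkey exists.

{B, D}, {D, H}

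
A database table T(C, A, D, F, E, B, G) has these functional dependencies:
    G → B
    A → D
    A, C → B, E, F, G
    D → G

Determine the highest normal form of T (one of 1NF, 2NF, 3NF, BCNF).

1NF

Candidate key: {A, C}. Prime attributes: {A, C}.
G → B: {G}⁺ = {B, G}, which is not all of the attributes, so the left side is not a superkey — BCNF is violated.
G → B determines the non-prime attribute {B} from a non-superkey — 3NF is violated.
The proper key subset {A} of {A, C} determines non-prime {B, D, G}, so the relation is not even in 2NF.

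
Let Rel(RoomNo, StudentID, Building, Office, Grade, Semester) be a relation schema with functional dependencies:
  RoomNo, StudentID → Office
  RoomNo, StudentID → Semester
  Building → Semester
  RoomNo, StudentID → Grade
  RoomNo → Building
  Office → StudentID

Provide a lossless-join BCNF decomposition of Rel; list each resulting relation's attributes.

{Building, RoomNo}; {Building, Semester}; {Grade, Office, RoomNo}; {Office, StudentID}

Candidate keys of the original relation: {Office, RoomNo}, {RoomNo, StudentID}.
Within {Building, Grade, Office, RoomNo, Semester, StudentID}: {Building}⁺ ∩ {Building, Grade, Office, RoomNo, Semester, StudentID} = {Building, Semester}, not the whole set, so Building → Semester violates BCNF; decompose into {Building, Semester} and {Building, Grade, Office, RoomNo, StudentID}.
{Building, Semester}: every determinant is a superkey — BCNF.
Within {Building, Grade, Office, RoomNo, StudentID}: {RoomNo}⁺ ∩ {Building, Grade, Office, RoomNo, StudentID} = {Building, RoomNo}, not the whole set, so RoomNo → Building violates BCNF; decompose into {Building, RoomNo} and {Grade, Office, RoomNo, StudentID}.
{Building, RoomNo}: every determinant is a superkey — BCNF.
Within {Grade, Office, RoomNo, StudentID}: {Office}⁺ ∩ {Grade, Office, RoomNo, StudentID} = {Office, StudentID}, not the whole set, so Office → StudentID violates BCNF; decompose into {Office, StudentID} and {Grade, Office, RoomNo}.
{Office, StudentID}: every determinant is a superkey — BCNF.
{Grade, Office, RoomNo}: every determinant is a superkey — BCNF.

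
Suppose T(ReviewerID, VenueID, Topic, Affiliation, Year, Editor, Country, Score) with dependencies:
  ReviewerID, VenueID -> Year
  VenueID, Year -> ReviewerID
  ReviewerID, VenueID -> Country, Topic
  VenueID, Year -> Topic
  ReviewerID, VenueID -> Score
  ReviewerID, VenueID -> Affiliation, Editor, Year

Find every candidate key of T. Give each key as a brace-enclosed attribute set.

{ReviewerID, VenueID}, {VenueID, Year}

{VenueID} never appears on the right of any FD, so every key must include it.
{ReviewerID, VenueID} is a candidate key since {ReviewerID, VenueID}⁺ = {Affiliation, Country, Editor, ReviewerID, Score, Topic, VenueID, Year} covers every attribute.
{VenueID, Year} is a candidate key since {VenueID, Year}⁺ = {Affiliation, Country, Editor, ReviewerID, Score, Topic, VenueID, Year} covers every attribute.
No proper subset of any of these is a key, and no other minimal superkey exists.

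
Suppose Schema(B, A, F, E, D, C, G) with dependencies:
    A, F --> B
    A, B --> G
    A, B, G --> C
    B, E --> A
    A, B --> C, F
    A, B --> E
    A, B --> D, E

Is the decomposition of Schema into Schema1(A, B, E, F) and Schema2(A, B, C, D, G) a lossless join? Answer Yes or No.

The shared attributes are {A, B} and {A, B}⁺ = {A, B, C, D, E, F, G}.
Since Schema1 ⊆ {A, B, C, D, E, F, G}, the intersection is a superkey of Schema1; the decomposition is lossless.

Yes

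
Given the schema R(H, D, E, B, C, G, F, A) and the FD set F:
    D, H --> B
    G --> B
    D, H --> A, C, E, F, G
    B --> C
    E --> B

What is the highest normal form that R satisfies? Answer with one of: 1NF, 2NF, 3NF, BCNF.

Candidate key: {D, H}. Prime attributes: {D, H}.
G --> B breaks BCNF: {G}⁺ = {B, C, G}, so {G} is not a superkey.
G --> B has non-prime {B} on the right and a non-superkey on the left, so 3NF fails.
No proper subset of a key has a non-prime attribute in its closure, so there is no partial dependency; 2NF holds.

2NF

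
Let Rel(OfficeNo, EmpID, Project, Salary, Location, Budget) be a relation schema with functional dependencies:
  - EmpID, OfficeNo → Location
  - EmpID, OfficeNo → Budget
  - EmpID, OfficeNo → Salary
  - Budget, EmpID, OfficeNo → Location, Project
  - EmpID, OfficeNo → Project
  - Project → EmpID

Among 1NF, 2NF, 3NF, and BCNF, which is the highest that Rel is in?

3NF

Candidate keys: {EmpID, OfficeNo}, {OfficeNo, Project}. Prime attributes: {EmpID, OfficeNo, Project}.
Project → EmpID: {Project}⁺ = {EmpID, Project}, which is not all of the attributes, so the left side is not a superkey — BCNF is violated.
Its right-hand attributes {EmpID} are all prime, as are those of every other non-superkey FD — the relation is in 3NF.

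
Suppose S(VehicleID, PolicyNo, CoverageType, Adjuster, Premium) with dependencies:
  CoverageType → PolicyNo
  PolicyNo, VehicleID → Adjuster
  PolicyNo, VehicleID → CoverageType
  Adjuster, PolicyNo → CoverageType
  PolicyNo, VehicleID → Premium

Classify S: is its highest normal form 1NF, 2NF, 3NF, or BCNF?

3NF

Candidate keys: {CoverageType, VehicleID}, {PolicyNo, VehicleID}. Prime attributes: {CoverageType, PolicyNo, VehicleID}.
CoverageType → PolicyNo: {CoverageType}⁺ = {CoverageType, PolicyNo}, which is not all of the attributes, so the left side is not a superkey — BCNF is violated.
Since {PolicyNo} ⊆ prime attributes and every other non-superkey FD also has a prime right side, the schema is in 3NF.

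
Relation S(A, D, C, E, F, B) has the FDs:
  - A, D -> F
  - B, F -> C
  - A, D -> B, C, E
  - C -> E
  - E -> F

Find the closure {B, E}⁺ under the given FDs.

{B, C, E, F}

Start with {B, E}.
E -> F applies; add {F} → now {B, E, F}.
B, F -> C applies; add {C} → now {B, C, E, F}.
No further FD applies.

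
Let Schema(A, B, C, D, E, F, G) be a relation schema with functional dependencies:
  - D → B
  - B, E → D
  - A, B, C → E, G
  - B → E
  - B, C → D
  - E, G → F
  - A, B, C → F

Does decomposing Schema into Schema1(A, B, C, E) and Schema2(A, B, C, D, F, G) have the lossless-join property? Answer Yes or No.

Yes

Schema1 ∩ Schema2 = {A, B, C}; its closure under F is {A, B, C, D, E, F, G}.
Schema1 is contained in that closure, so Schema1 ∩ Schema2 → Schema1 holds and the join is lossless.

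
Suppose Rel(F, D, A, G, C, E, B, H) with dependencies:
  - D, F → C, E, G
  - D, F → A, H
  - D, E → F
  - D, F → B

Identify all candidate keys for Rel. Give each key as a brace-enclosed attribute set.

{D} never appears on the right of any FD, so every key must include it.
{D, E} is a candidate key since {D, E}⁺ = {A, B, C, D, E, F, G, H} covers every attribute.
{D, F} is a candidate key since {D, F}⁺ = {A, B, C, D, E, F, G, H} covers every attribute.
These are minimal and exhaustive — every other superkey contains one of them.

{D, E}, {D, F}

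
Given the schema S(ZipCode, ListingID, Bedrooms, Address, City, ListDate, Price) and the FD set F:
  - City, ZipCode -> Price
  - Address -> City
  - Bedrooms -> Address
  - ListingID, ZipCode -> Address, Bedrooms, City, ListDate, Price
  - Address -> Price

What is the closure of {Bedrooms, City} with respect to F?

Start with {Bedrooms, City}.
Bedrooms -> Address applies; add {Address} → now {Address, Bedrooms, City}.
Address -> Price applies; add {Price} → now {Address, Bedrooms, City, Price}.
No further FD applies.

{Address, Bedrooms, City, Price}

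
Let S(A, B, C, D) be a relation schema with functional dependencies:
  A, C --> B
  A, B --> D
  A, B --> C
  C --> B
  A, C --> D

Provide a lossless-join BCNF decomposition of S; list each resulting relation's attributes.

Candidate keys of the original relation: {A, B}, {A, C}.
Within {A, B, C, D}: {C}⁺ ∩ {A, B, C, D} = {B, C}, not the whole set, so C --> B violates BCNF; decompose into {B, C} and {A, C, D}.
{B, C} has no BCNF violation.
{A, C, D} has no BCNF violation.

{A, C, D}; {B, C}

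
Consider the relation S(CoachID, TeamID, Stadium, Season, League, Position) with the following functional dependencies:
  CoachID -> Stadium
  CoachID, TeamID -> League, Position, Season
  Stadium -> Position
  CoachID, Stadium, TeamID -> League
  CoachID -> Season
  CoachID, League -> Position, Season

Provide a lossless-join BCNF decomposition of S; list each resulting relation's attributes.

{CoachID, League, TeamID}; {CoachID, Season, Stadium}; {Position, Stadium}

Candidate key of the original relation: {CoachID, TeamID}.
Within {CoachID, League, Position, Season, Stadium, TeamID}: {CoachID}⁺ ∩ {CoachID, League, Position, Season, Stadium, TeamID} = {CoachID, Position, Season, Stadium}, not the whole set, so CoachID -> Position, Season, Stadium violates BCNF; decompose into {CoachID, Position, Season, Stadium} and {CoachID, League, TeamID}.
Within {CoachID, Position, Season, Stadium}: {Stadium}⁺ ∩ {CoachID, Position, Season, Stadium} = {Position, Stadium}, not the whole set, so Stadium -> Position violates BCNF; decompose into {Position, Stadium} and {CoachID, Season, Stadium}.
{Position, Stadium}: every determinant is a superkey — BCNF.
{CoachID, Season, Stadium}: every determinant is a superkey — BCNF.
{CoachID, League, TeamID}: every determinant is a superkey — BCNF.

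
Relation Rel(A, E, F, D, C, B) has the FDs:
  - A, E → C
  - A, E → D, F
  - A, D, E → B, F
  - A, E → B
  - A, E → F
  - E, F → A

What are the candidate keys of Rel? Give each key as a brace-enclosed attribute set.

{A, E}, {E, F}

No FD produces {E}, so it must be in every candidate key.
{A, E}⁺ = {A, B, C, D, E, F} — all of the relation — so {A, E} is a candidate key.
{E, F}⁺ = {A, B, C, D, E, F} — all of the relation — so {E, F} is a candidate key.
These are minimal and exhaustive — every other superkey contains one of them.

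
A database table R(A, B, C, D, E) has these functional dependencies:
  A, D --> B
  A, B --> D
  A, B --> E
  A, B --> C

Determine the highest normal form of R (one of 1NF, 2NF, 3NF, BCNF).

BCNF

Candidate keys: {A, B}, {A, D}. Prime attributes: {A, B, D}.
Every FD has a superkey on the left, so the relation is in BCNF.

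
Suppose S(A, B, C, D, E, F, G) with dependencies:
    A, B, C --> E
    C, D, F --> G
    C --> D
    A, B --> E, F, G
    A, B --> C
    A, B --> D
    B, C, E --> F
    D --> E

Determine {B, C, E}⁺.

Start with {B, C, E}.
C --> D applies; add {D} → now {B, C, D, E}.
B, C, E --> F applies; add {F} → now {B, C, D, E, F}.
C, D, F --> G applies; add {G} → now {B, C, D, E, F, G}.
No further FD applies.

{B, C, D, E, F, G}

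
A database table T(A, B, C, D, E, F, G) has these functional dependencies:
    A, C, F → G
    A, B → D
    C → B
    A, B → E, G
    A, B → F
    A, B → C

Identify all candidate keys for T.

{A, B}, {A, C}

Attributes never on any right-hand side: {A} — every candidate key must contain it.
{A, B} is a candidate key since {A, B}⁺ = {A, B, C, D, E, F, G} covers every attribute.
{A, C} is a candidate key since {A, C}⁺ = {A, B, C, D, E, F, G} covers every attribute.
These are minimal and exhaustive — every other superkey contains one of them.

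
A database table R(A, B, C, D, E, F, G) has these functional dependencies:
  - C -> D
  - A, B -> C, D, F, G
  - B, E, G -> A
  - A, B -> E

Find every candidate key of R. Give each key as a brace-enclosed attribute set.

{A, B}, {B, E, G}

{B} never appears on the right of any FD, so every key must include it.
{A, B}⁺ = {A, B, C, D, E, F, G}, which is every attribute, so {A, B} is a candidate key.
{B, E, G}⁺ = {A, B, C, D, E, F, G}, which is every attribute, so {B, E, G} is a candidate key.
These are minimal and exhaustive — every other superkey contains one of them.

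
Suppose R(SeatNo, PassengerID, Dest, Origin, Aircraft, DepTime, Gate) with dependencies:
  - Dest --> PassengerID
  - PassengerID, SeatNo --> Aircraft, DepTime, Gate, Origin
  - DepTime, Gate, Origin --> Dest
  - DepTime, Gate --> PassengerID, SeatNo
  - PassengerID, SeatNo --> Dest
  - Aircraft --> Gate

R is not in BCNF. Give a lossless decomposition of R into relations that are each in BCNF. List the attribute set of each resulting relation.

{Aircraft, DepTime, Dest, Origin, SeatNo}; {Aircraft, Gate}; {Dest, PassengerID}

Candidate keys of the original relation: {Aircraft, DepTime}, {DepTime, Gate}, {Dest, SeatNo}, {PassengerID, SeatNo}.
Within {Aircraft, DepTime, Dest, Gate, Origin, PassengerID, SeatNo}: {Dest}⁺ ∩ {Aircraft, DepTime, Dest, Gate, Origin, PassengerID, SeatNo} = {Dest, PassengerID}, not the whole set, so Dest --> PassengerID violates BCNF; decompose into {Dest, PassengerID} and {Aircraft, DepTime, Dest, Gate, Origin, SeatNo}.
{Dest, PassengerID} has no BCNF violation.
Within {Aircraft, DepTime, Dest, Gate, Origin, SeatNo}: {Aircraft}⁺ ∩ {Aircraft, DepTime, Dest, Gate, Origin, SeatNo} = {Aircraft, Gate}, not the whole set, so Aircraft --> Gate violates BCNF; decompose into {Aircraft, Gate} and {Aircraft, DepTime, Dest, Origin, SeatNo}.
{Aircraft, Gate} has no BCNF violation.
{Aircraft, DepTime, Dest, Origin, SeatNo} has no BCNF violation.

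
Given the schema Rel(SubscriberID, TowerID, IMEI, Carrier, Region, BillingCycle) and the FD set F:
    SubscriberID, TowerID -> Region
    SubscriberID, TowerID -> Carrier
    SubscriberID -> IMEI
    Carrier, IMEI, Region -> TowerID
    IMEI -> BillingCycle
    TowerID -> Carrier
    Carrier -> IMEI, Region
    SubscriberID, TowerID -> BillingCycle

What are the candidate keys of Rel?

{SubscriberID} never appears on the right of any FD, so every key must include it.
Closure of {Carrier, SubscriberID} is {BillingCycle, Carrier, IMEI, Region, SubscriberID, TowerID}, the whole schema; {Carrier, SubscriberID} is a candidate key.
Closure of {SubscriberID, TowerID} is {BillingCycle, Carrier, IMEI, Region, SubscriberID, TowerID}, the whole schema; {SubscriberID, TowerID} is a candidate key.
These are minimal and exhaustive — every other superkey contains one of them.

{Carrier, SubscriberID}, {SubscriberID, TowerID}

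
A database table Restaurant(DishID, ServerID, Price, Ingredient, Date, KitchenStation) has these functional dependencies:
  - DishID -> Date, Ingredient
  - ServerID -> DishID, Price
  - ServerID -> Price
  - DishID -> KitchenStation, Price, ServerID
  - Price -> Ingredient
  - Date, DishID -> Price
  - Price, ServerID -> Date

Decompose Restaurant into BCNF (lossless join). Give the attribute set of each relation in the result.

{Date, DishID, KitchenStation, Price, ServerID}; {Ingredient, Price}

Candidate keys of the original relation: {DishID}, {ServerID}.
{Date, DishID, Ingredient, KitchenStation, Price, ServerID}: {Price} determines {Ingredient, Price} here but is not a superkey — split on Price -> Ingredient, giving {Ingredient, Price} and {Date, DishID, KitchenStation, Price, ServerID}.
{Ingredient, Price}: every determinant is a superkey — BCNF.
{Date, DishID, KitchenStation, Price, ServerID}: every determinant is a superkey — BCNF.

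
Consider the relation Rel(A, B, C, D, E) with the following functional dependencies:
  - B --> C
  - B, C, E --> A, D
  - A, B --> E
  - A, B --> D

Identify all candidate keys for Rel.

{A, B}, {B, E}

No FD produces {B}, so it must be in every candidate key.
{A, B}⁺ = {A, B, C, D, E}, which is every attribute, so {A, B} is a candidate key.
{B, E}⁺ = {A, B, C, D, E}, which is every attribute, so {B, E} is a candidate key.
These are minimal and exhaustive — every other superkey contains one of them.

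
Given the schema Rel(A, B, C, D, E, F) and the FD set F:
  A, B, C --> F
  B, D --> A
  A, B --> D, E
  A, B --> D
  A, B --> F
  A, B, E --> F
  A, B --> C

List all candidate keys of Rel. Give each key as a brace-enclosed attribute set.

Attributes never on any right-hand side: {B} — every candidate key must contain it.
{A, B}⁺ = {A, B, C, D, E, F}, which is every attribute, so {A, B} is a candidate key.
{B, D}⁺ = {A, B, C, D, E, F}, which is every attribute, so {B, D} is a candidate key.
No proper subset of any of these is a key, and no other minimal superkey exists.

{A, B}, {B, D}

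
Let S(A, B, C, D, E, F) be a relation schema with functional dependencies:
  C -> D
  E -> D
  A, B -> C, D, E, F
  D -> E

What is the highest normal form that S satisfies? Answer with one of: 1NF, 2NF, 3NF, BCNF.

Candidate key: {A, B}. Prime attributes: {A, B}.
C -> D breaks BCNF: {C}⁺ = {C, D, E}, so {C} is not a superkey.
C -> D determines the non-prime attribute {D} from a non-superkey — 3NF is violated.
No proper subset of a key has a non-prime attribute in its closure, so there is no partial dependency; 2NF holds.

2NF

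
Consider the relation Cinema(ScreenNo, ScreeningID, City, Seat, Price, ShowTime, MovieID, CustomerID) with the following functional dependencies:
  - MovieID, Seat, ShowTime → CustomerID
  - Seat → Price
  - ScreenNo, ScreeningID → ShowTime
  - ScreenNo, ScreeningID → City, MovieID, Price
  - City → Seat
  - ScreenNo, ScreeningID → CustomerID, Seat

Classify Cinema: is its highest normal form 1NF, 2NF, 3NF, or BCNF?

2NF

Candidate key: {ScreenNo, ScreeningID}. Prime attributes: {ScreenNo, ScreeningID}.
MovieID, Seat, ShowTime → CustomerID breaks BCNF: {MovieID, Seat, ShowTime}⁺ = {CustomerID, MovieID, Price, Seat, ShowTime}, so {MovieID, Seat, ShowTime} is not a superkey.
Because {CustomerID} is non-prime and the left side of MovieID, Seat, ShowTime → CustomerID is not a superkey, the relation is not in 3NF.
No non-prime attribute depends on a proper subset of any candidate key, so 2NF holds.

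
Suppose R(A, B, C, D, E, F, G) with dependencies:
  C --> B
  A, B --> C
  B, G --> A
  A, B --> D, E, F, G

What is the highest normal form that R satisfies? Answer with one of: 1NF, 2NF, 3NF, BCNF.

Candidate keys: {A, B}, {A, C}, {B, G}, {C, G}. Prime attributes: {A, B, C, G}.
For C --> B we have {C}⁺ = {B, C}; {C} is not a superkey, so BCNF fails.
Since {B} ⊆ prime attributes and every other non-superkey FD also has a prime right side, the schema is in 3NF.

3NF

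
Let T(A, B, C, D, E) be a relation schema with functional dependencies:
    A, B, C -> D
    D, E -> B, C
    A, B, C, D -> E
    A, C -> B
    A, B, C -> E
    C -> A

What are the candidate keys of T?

{C}⁺ = {A, B, C, D, E} — all of the relation — so {C} is a candidate key.
{D, E}⁺ = {A, B, C, D, E} — all of the relation — so {D, E} is a candidate key.
These are minimal and exhaustive — every other superkey contains one of them.

{C}, {D, E}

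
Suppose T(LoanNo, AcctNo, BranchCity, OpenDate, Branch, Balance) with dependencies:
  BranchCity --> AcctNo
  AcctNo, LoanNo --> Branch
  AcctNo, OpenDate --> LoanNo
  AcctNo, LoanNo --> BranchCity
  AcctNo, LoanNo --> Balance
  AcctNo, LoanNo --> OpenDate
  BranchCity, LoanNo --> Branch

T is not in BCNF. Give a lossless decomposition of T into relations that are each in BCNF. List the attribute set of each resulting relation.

{AcctNo, BranchCity}; {Balance, Branch, BranchCity, LoanNo, OpenDate}

Candidate keys of the original relation: {AcctNo, LoanNo}, {AcctNo, OpenDate}, {BranchCity, LoanNo}, {BranchCity, OpenDate}.
{AcctNo, Balance, Branch, BranchCity, LoanNo, OpenDate}: {BranchCity} determines {AcctNo, BranchCity} here but is not a superkey — split on BranchCity --> AcctNo, giving {AcctNo, BranchCity} and {Balance, Branch, BranchCity, LoanNo, OpenDate}.
{AcctNo, BranchCity} is in BCNF.
{Balance, Branch, BranchCity, LoanNo, OpenDate} is in BCNF.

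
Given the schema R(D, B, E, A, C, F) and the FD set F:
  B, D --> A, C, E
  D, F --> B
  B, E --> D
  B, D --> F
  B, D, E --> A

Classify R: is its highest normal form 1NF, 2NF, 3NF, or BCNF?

Candidate keys: {B, D}, {B, E}, {D, F}. Prime attributes: {B, D, E, F}.
Each dependency's left side is a superkey — BCNF holds.

BCNF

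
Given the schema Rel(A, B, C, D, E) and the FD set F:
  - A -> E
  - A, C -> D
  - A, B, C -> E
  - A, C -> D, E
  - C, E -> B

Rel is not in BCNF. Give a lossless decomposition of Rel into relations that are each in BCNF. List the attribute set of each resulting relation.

{A, B, C, D}; {A, E}

Candidate key of the original relation: {A, C}.
{A, B, C, D, E}: {A} determines {A, E} here but is not a superkey — split on A -> E, giving {A, E} and {A, B, C, D}.
{A, E} is in BCNF.
{A, B, C, D} is in BCNF.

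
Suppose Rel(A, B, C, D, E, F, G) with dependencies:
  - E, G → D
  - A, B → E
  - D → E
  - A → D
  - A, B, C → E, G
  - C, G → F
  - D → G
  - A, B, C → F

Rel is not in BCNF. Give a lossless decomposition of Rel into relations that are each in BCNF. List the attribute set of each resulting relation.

Candidate key of the original relation: {A, B, C}.
In {A, B, C, D, E, F, G}, {E, G} is not a superkey ({E, G}⁺ restricted to this set is {D, E, G}), so split on E, G → D into {D, E, G} and {A, B, C, E, F, G}.
{D, E, G} has no BCNF violation.
In {A, B, C, E, F, G}, {A, B} is not a superkey ({A, B}⁺ restricted to this set is {A, B, E, G}), so split on A, B → E, G into {A, B, E, G} and {A, B, C, F}.
In {A, B, E, G}, {A} is not a superkey ({A}⁺ restricted to this set is {A, E, G}), so split on A → E, G into {A, E, G} and {A, B}.
{A, E, G} has no BCNF violation.
{A, B} has no BCNF violation.
In {A, B, C, F}, {A, C} is not a superkey ({A, C}⁺ restricted to this set is {A, C, F}), so split on A, C → F into {A, C, F} and {A, B, C}.
{A, C, F} has no BCNF violation.
{A, B, C} has no BCNF violation.

{A, B, C}; {A, C, F}; {A, E, G}; {D, E, G}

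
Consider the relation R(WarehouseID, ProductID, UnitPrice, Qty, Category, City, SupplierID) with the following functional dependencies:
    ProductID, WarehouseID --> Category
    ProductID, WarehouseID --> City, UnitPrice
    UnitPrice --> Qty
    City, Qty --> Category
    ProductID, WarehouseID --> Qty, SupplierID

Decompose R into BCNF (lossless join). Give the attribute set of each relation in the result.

Candidate key of the original relation: {ProductID, WarehouseID}.
{Category, City, ProductID, Qty, SupplierID, UnitPrice, WarehouseID}: {UnitPrice} determines {Qty, UnitPrice} here but is not a superkey — split on UnitPrice --> Qty, giving {Qty, UnitPrice} and {Category, City, ProductID, SupplierID, UnitPrice, WarehouseID}.
{Qty, UnitPrice}: every determinant is a superkey — BCNF.
{Category, City, ProductID, SupplierID, UnitPrice, WarehouseID}: {City, UnitPrice} determines {Category, City, UnitPrice} here but is not a superkey — split on City, UnitPrice --> Category, giving {Category, City, UnitPrice} and {City, ProductID, SupplierID, UnitPrice, WarehouseID}.
{Category, City, UnitPrice}: every determinant is a superkey — BCNF.
{City, ProductID, SupplierID, UnitPrice, WarehouseID}: every determinant is a superkey — BCNF.

{Category, City, UnitPrice}; {City, ProductID, SupplierID, UnitPrice, WarehouseID}; {Qty, UnitPrice}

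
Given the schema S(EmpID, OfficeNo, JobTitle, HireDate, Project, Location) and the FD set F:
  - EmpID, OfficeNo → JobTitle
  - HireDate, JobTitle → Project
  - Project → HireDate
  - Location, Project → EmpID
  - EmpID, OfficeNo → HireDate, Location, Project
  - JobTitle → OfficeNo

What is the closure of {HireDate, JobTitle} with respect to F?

{HireDate, JobTitle, OfficeNo, Project}

Start with {HireDate, JobTitle}.
HireDate, JobTitle → Project applies; add {Project} → now {HireDate, JobTitle, Project}.
JobTitle → OfficeNo applies; add {OfficeNo} → now {HireDate, JobTitle, OfficeNo, Project}.
No further FD applies.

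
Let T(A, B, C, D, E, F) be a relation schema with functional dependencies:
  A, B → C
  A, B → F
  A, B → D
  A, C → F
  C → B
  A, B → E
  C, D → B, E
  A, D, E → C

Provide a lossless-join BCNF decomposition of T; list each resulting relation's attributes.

{A, C, D, F}; {B, C}; {C, D, E}

Candidate keys of the original relation: {A, B}, {A, C}, {A, D, E}.
In {A, B, C, D, E, F}, {C} is not a superkey ({C}⁺ restricted to this set is {B, C}), so split on C → B into {B, C} and {A, C, D, E, F}.
{B, C}: every determinant is a superkey — BCNF.
In {A, C, D, E, F}, {C, D} is not a superkey ({C, D}⁺ restricted to this set is {C, D, E}), so split on C, D → E into {C, D, E} and {A, C, D, F}.
{C, D, E}: every determinant is a superkey — BCNF.
{A, C, D, F}: every determinant is a superkey — BCNF.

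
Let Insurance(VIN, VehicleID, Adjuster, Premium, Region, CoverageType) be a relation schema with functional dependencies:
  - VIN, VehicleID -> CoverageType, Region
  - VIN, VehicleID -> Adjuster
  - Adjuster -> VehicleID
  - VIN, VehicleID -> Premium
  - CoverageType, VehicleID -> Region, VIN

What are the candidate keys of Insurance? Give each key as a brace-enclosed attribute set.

{Adjuster, CoverageType}, {Adjuster, VIN}, {CoverageType, VehicleID}, {VIN, VehicleID}

{Adjuster, CoverageType}⁺ = {Adjuster, CoverageType, Premium, Region, VIN, VehicleID}, which is every attribute, so {Adjuster, CoverageType} is a candidate key.
{Adjuster, VIN}⁺ = {Adjuster, CoverageType, Premium, Region, VIN, VehicleID}, which is every attribute, so {Adjuster, VIN} is a candidate key.
{CoverageType, VehicleID}⁺ = {Adjuster, CoverageType, Premium, Region, VIN, VehicleID}, which is every attribute, so {CoverageType, VehicleID} is a candidate key.
{VIN, VehicleID}⁺ = {Adjuster, CoverageType, Premium, Region, VIN, VehicleID}, which is every attribute, so {VIN, VehicleID} is a candidate key.
These are minimal and exhaustive — every other superkey contains one of them.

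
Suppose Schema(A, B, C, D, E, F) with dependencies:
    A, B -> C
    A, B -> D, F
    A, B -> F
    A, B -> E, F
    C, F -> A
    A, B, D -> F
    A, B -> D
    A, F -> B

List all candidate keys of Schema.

{A, B}⁺ = {A, B, C, D, E, F}, which is every attribute, so {A, B} is a candidate key.
{A, F}⁺ = {A, B, C, D, E, F}, which is every attribute, so {A, F} is a candidate key.
{C, F}⁺ = {A, B, C, D, E, F}, which is every attribute, so {C, F} is a candidate key.
Any other superkey properly contains one of these, so there are no further candidate keys.

{A, B}, {A, F}, {C, F}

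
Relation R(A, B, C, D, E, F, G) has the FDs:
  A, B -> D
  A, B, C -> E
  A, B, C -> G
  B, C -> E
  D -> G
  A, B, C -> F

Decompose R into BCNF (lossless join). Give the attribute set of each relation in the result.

{A, B, C, F}; {A, B, D}; {B, C, E}; {D, G}

Candidate key of the original relation: {A, B, C}.
In {A, B, C, D, E, F, G}, {A, B} is not a superkey ({A, B}⁺ restricted to this set is {A, B, D, G}), so split on A, B -> D, G into {A, B, D, G} and {A, B, C, E, F}.
In {A, B, D, G}, {D} is not a superkey ({D}⁺ restricted to this set is {D, G}), so split on D -> G into {D, G} and {A, B, D}.
{D, G} has no BCNF violation.
{A, B, D} has no BCNF violation.
In {A, B, C, E, F}, {B, C} is not a superkey ({B, C}⁺ restricted to this set is {B, C, E}), so split on B, C -> E into {B, C, E} and {A, B, C, F}.
{B, C, E} has no BCNF violation.
{A, B, C, F} has no BCNF violation.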